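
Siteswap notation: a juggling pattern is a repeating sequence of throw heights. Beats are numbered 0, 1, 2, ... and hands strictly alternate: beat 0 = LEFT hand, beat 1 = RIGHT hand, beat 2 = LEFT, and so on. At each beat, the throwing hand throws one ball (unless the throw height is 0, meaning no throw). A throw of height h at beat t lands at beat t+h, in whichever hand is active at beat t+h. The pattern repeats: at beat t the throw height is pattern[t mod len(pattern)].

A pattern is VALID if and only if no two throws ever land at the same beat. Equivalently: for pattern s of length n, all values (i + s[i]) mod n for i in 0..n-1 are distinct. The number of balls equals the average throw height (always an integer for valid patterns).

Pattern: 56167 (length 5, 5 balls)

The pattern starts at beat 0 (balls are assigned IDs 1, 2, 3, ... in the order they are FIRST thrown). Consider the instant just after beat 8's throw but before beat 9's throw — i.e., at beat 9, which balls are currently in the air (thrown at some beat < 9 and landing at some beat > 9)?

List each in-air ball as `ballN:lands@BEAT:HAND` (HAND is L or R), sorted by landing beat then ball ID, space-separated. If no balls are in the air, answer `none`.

Answer: ball1:lands@10:L ball4:lands@11:R ball5:lands@12:L ball2:lands@14:L

Derivation:
Beat 0 (L): throw ball1 h=5 -> lands@5:R; in-air after throw: [b1@5:R]
Beat 1 (R): throw ball2 h=6 -> lands@7:R; in-air after throw: [b1@5:R b2@7:R]
Beat 2 (L): throw ball3 h=1 -> lands@3:R; in-air after throw: [b3@3:R b1@5:R b2@7:R]
Beat 3 (R): throw ball3 h=6 -> lands@9:R; in-air after throw: [b1@5:R b2@7:R b3@9:R]
Beat 4 (L): throw ball4 h=7 -> lands@11:R; in-air after throw: [b1@5:R b2@7:R b3@9:R b4@11:R]
Beat 5 (R): throw ball1 h=5 -> lands@10:L; in-air after throw: [b2@7:R b3@9:R b1@10:L b4@11:R]
Beat 6 (L): throw ball5 h=6 -> lands@12:L; in-air after throw: [b2@7:R b3@9:R b1@10:L b4@11:R b5@12:L]
Beat 7 (R): throw ball2 h=1 -> lands@8:L; in-air after throw: [b2@8:L b3@9:R b1@10:L b4@11:R b5@12:L]
Beat 8 (L): throw ball2 h=6 -> lands@14:L; in-air after throw: [b3@9:R b1@10:L b4@11:R b5@12:L b2@14:L]
Beat 9 (R): throw ball3 h=7 -> lands@16:L; in-air after throw: [b1@10:L b4@11:R b5@12:L b2@14:L b3@16:L]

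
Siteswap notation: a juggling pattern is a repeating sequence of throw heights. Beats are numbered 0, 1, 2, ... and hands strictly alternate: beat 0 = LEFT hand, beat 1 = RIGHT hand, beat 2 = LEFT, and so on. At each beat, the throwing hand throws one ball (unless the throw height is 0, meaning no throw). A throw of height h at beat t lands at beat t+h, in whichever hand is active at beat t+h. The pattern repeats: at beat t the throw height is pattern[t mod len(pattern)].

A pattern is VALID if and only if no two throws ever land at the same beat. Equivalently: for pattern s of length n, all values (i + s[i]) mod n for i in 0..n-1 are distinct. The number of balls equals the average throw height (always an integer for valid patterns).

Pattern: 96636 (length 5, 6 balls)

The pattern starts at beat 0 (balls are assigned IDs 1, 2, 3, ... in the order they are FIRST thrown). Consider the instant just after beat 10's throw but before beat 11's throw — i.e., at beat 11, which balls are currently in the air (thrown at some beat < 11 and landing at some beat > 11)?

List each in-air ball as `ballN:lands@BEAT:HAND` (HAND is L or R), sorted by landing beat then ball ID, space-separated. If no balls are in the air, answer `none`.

Answer: ball4:lands@12:L ball2:lands@13:R ball6:lands@14:L ball1:lands@15:R ball5:lands@19:R

Derivation:
Beat 0 (L): throw ball1 h=9 -> lands@9:R; in-air after throw: [b1@9:R]
Beat 1 (R): throw ball2 h=6 -> lands@7:R; in-air after throw: [b2@7:R b1@9:R]
Beat 2 (L): throw ball3 h=6 -> lands@8:L; in-air after throw: [b2@7:R b3@8:L b1@9:R]
Beat 3 (R): throw ball4 h=3 -> lands@6:L; in-air after throw: [b4@6:L b2@7:R b3@8:L b1@9:R]
Beat 4 (L): throw ball5 h=6 -> lands@10:L; in-air after throw: [b4@6:L b2@7:R b3@8:L b1@9:R b5@10:L]
Beat 5 (R): throw ball6 h=9 -> lands@14:L; in-air after throw: [b4@6:L b2@7:R b3@8:L b1@9:R b5@10:L b6@14:L]
Beat 6 (L): throw ball4 h=6 -> lands@12:L; in-air after throw: [b2@7:R b3@8:L b1@9:R b5@10:L b4@12:L b6@14:L]
Beat 7 (R): throw ball2 h=6 -> lands@13:R; in-air after throw: [b3@8:L b1@9:R b5@10:L b4@12:L b2@13:R b6@14:L]
Beat 8 (L): throw ball3 h=3 -> lands@11:R; in-air after throw: [b1@9:R b5@10:L b3@11:R b4@12:L b2@13:R b6@14:L]
Beat 9 (R): throw ball1 h=6 -> lands@15:R; in-air after throw: [b5@10:L b3@11:R b4@12:L b2@13:R b6@14:L b1@15:R]
Beat 10 (L): throw ball5 h=9 -> lands@19:R; in-air after throw: [b3@11:R b4@12:L b2@13:R b6@14:L b1@15:R b5@19:R]
Beat 11 (R): throw ball3 h=6 -> lands@17:R; in-air after throw: [b4@12:L b2@13:R b6@14:L b1@15:R b3@17:R b5@19:R]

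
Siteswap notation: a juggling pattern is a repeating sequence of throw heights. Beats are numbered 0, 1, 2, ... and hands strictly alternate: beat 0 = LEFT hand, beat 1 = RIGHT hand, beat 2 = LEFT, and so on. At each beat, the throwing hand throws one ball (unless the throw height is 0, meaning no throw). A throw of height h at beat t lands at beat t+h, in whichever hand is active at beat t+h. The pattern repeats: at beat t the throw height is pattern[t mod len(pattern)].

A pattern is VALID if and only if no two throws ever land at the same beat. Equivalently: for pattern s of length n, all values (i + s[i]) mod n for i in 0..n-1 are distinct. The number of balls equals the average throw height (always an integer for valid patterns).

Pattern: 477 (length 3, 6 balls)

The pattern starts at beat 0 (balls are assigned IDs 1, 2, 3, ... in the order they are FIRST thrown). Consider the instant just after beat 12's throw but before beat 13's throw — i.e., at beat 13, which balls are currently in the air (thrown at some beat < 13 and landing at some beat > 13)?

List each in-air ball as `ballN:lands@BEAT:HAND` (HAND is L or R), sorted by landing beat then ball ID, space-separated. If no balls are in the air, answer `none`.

Beat 0 (L): throw ball1 h=4 -> lands@4:L; in-air after throw: [b1@4:L]
Beat 1 (R): throw ball2 h=7 -> lands@8:L; in-air after throw: [b1@4:L b2@8:L]
Beat 2 (L): throw ball3 h=7 -> lands@9:R; in-air after throw: [b1@4:L b2@8:L b3@9:R]
Beat 3 (R): throw ball4 h=4 -> lands@7:R; in-air after throw: [b1@4:L b4@7:R b2@8:L b3@9:R]
Beat 4 (L): throw ball1 h=7 -> lands@11:R; in-air after throw: [b4@7:R b2@8:L b3@9:R b1@11:R]
Beat 5 (R): throw ball5 h=7 -> lands@12:L; in-air after throw: [b4@7:R b2@8:L b3@9:R b1@11:R b5@12:L]
Beat 6 (L): throw ball6 h=4 -> lands@10:L; in-air after throw: [b4@7:R b2@8:L b3@9:R b6@10:L b1@11:R b5@12:L]
Beat 7 (R): throw ball4 h=7 -> lands@14:L; in-air after throw: [b2@8:L b3@9:R b6@10:L b1@11:R b5@12:L b4@14:L]
Beat 8 (L): throw ball2 h=7 -> lands@15:R; in-air after throw: [b3@9:R b6@10:L b1@11:R b5@12:L b4@14:L b2@15:R]
Beat 9 (R): throw ball3 h=4 -> lands@13:R; in-air after throw: [b6@10:L b1@11:R b5@12:L b3@13:R b4@14:L b2@15:R]
Beat 10 (L): throw ball6 h=7 -> lands@17:R; in-air after throw: [b1@11:R b5@12:L b3@13:R b4@14:L b2@15:R b6@17:R]
Beat 11 (R): throw ball1 h=7 -> lands@18:L; in-air after throw: [b5@12:L b3@13:R b4@14:L b2@15:R b6@17:R b1@18:L]
Beat 12 (L): throw ball5 h=4 -> lands@16:L; in-air after throw: [b3@13:R b4@14:L b2@15:R b5@16:L b6@17:R b1@18:L]
Beat 13 (R): throw ball3 h=7 -> lands@20:L; in-air after throw: [b4@14:L b2@15:R b5@16:L b6@17:R b1@18:L b3@20:L]

Answer: ball4:lands@14:L ball2:lands@15:R ball5:lands@16:L ball6:lands@17:R ball1:lands@18:L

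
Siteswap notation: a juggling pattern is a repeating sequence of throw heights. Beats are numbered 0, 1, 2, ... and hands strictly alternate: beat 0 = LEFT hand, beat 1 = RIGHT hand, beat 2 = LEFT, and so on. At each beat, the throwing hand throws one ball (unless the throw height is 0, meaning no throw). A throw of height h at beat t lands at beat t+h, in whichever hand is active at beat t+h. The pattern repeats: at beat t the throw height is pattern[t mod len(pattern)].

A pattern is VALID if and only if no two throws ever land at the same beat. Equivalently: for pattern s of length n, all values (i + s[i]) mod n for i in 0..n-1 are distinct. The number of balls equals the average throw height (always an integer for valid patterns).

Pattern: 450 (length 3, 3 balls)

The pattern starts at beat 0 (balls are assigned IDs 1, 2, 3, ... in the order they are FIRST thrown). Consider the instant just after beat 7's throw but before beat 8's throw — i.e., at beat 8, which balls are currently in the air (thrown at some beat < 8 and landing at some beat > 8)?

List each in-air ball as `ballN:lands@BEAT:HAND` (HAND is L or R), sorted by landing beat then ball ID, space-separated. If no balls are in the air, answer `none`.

Answer: ball1:lands@9:R ball2:lands@10:L ball3:lands@12:L

Derivation:
Beat 0 (L): throw ball1 h=4 -> lands@4:L; in-air after throw: [b1@4:L]
Beat 1 (R): throw ball2 h=5 -> lands@6:L; in-air after throw: [b1@4:L b2@6:L]
Beat 3 (R): throw ball3 h=4 -> lands@7:R; in-air after throw: [b1@4:L b2@6:L b3@7:R]
Beat 4 (L): throw ball1 h=5 -> lands@9:R; in-air after throw: [b2@6:L b3@7:R b1@9:R]
Beat 6 (L): throw ball2 h=4 -> lands@10:L; in-air after throw: [b3@7:R b1@9:R b2@10:L]
Beat 7 (R): throw ball3 h=5 -> lands@12:L; in-air after throw: [b1@9:R b2@10:L b3@12:L]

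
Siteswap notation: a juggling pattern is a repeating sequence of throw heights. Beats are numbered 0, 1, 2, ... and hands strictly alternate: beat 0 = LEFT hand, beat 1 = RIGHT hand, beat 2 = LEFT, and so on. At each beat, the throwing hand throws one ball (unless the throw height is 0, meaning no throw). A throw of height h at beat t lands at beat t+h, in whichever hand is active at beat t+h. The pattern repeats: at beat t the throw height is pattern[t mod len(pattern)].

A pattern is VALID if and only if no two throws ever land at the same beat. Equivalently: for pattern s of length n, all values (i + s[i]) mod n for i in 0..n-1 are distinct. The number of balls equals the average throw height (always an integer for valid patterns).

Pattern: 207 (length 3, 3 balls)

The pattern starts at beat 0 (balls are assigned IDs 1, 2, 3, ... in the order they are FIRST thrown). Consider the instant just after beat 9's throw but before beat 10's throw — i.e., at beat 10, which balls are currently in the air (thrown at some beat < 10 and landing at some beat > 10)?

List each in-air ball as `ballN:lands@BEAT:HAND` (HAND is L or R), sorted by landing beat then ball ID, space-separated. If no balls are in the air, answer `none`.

Beat 0 (L): throw ball1 h=2 -> lands@2:L; in-air after throw: [b1@2:L]
Beat 2 (L): throw ball1 h=7 -> lands@9:R; in-air after throw: [b1@9:R]
Beat 3 (R): throw ball2 h=2 -> lands@5:R; in-air after throw: [b2@5:R b1@9:R]
Beat 5 (R): throw ball2 h=7 -> lands@12:L; in-air after throw: [b1@9:R b2@12:L]
Beat 6 (L): throw ball3 h=2 -> lands@8:L; in-air after throw: [b3@8:L b1@9:R b2@12:L]
Beat 8 (L): throw ball3 h=7 -> lands@15:R; in-air after throw: [b1@9:R b2@12:L b3@15:R]
Beat 9 (R): throw ball1 h=2 -> lands@11:R; in-air after throw: [b1@11:R b2@12:L b3@15:R]

Answer: ball1:lands@11:R ball2:lands@12:L ball3:lands@15:R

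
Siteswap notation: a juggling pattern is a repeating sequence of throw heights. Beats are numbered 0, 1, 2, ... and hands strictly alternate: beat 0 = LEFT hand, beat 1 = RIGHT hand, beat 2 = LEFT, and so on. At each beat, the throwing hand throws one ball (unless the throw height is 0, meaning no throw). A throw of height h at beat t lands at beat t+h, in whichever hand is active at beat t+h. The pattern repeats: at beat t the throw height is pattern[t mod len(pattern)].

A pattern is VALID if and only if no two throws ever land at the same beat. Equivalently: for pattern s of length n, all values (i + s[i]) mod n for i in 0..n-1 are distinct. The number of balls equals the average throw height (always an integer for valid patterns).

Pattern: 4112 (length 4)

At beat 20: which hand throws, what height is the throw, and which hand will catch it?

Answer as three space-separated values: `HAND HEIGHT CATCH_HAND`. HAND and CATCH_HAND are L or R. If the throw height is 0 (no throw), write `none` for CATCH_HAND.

Beat 20: 20 mod 2 = 0, so hand = L
Throw height = pattern[20 mod 4] = pattern[0] = 4
Lands at beat 20+4=24, 24 mod 2 = 0, so catch hand = L

Answer: L 4 L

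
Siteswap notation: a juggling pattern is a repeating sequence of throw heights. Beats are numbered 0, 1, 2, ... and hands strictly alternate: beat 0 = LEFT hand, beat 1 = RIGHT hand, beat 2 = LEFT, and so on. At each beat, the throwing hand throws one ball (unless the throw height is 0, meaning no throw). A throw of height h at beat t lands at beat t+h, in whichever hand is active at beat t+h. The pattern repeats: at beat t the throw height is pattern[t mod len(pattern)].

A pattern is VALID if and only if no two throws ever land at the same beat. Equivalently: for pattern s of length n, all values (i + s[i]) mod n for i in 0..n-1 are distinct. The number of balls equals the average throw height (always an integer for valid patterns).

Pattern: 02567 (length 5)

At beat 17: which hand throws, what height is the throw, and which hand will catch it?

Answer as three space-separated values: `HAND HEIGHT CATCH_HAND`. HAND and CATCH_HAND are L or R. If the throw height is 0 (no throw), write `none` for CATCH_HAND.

Answer: R 5 L

Derivation:
Beat 17: 17 mod 2 = 1, so hand = R
Throw height = pattern[17 mod 5] = pattern[2] = 5
Lands at beat 17+5=22, 22 mod 2 = 0, so catch hand = L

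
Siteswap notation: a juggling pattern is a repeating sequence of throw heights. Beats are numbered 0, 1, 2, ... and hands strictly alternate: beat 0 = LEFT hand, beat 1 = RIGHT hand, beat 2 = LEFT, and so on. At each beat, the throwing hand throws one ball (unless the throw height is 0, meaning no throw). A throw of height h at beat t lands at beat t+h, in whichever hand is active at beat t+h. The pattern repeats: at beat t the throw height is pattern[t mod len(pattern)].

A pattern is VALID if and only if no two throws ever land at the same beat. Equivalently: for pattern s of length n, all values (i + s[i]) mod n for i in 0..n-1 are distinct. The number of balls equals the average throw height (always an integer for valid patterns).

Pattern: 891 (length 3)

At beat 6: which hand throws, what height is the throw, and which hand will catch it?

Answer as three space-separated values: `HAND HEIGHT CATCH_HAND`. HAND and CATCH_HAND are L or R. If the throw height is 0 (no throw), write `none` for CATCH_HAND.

Answer: L 8 L

Derivation:
Beat 6: 6 mod 2 = 0, so hand = L
Throw height = pattern[6 mod 3] = pattern[0] = 8
Lands at beat 6+8=14, 14 mod 2 = 0, so catch hand = L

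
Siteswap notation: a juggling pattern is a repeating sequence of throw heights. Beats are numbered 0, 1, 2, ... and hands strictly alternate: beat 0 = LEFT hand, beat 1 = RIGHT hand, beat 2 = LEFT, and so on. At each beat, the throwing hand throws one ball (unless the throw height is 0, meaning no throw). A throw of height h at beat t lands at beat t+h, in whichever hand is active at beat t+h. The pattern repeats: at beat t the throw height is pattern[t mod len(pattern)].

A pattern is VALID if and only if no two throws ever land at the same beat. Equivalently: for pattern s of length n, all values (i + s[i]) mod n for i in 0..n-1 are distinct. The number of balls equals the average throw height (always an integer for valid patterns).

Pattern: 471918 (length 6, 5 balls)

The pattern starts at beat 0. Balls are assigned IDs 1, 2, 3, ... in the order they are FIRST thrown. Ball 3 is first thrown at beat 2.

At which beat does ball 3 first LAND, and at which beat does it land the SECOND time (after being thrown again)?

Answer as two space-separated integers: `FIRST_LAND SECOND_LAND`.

Answer: 3 12

Derivation:
Beat 0 (L): throw ball1 h=4 -> lands@4:L; in-air after throw: [b1@4:L]
Beat 1 (R): throw ball2 h=7 -> lands@8:L; in-air after throw: [b1@4:L b2@8:L]
Beat 2 (L): throw ball3 h=1 -> lands@3:R; in-air after throw: [b3@3:R b1@4:L b2@8:L]
Beat 3 (R): throw ball3 h=9 -> lands@12:L; in-air after throw: [b1@4:L b2@8:L b3@12:L]
Beat 4 (L): throw ball1 h=1 -> lands@5:R; in-air after throw: [b1@5:R b2@8:L b3@12:L]
Beat 5 (R): throw ball1 h=8 -> lands@13:R; in-air after throw: [b2@8:L b3@12:L b1@13:R]
Beat 6 (L): throw ball4 h=4 -> lands@10:L; in-air after throw: [b2@8:L b4@10:L b3@12:L b1@13:R]
Beat 7 (R): throw ball5 h=7 -> lands@14:L; in-air after throw: [b2@8:L b4@10:L b3@12:L b1@13:R b5@14:L]
Beat 8 (L): throw ball2 h=1 -> lands@9:R; in-air after throw: [b2@9:R b4@10:L b3@12:L b1@13:R b5@14:L]
Beat 9 (R): throw ball2 h=9 -> lands@18:L; in-air after throw: [b4@10:L b3@12:L b1@13:R b5@14:L b2@18:L]
Beat 10 (L): throw ball4 h=1 -> lands@11:R; in-air after throw: [b4@11:R b3@12:L b1@13:R b5@14:L b2@18:L]
Beat 11 (R): throw ball4 h=8 -> lands@19:R; in-air after throw: [b3@12:L b1@13:R b5@14:L b2@18:L b4@19:R]
Beat 12 (L): throw ball3 h=4 -> lands@16:L; in-air after throw: [b1@13:R b5@14:L b3@16:L b2@18:L b4@19:R]
Ball 3: thrown@2 h=1 -> first land @3; rethrown@3 h=9 -> second land @12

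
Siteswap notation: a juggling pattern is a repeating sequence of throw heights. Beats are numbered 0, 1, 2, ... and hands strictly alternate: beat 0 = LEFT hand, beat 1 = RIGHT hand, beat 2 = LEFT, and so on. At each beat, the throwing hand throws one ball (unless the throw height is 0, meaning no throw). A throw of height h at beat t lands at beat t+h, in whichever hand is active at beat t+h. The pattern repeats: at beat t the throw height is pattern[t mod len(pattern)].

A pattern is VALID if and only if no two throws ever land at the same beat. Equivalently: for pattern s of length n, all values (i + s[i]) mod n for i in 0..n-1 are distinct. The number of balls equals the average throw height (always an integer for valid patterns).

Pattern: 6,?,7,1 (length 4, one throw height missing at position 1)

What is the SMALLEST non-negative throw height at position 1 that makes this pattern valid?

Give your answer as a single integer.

Answer: 2

Derivation:
i=0: (0 + 6) mod 4 = 2
i=1: s[i]=? (unknown)
i=2: (2 + 7) mod 4 = 1
i=3: (3 + 1) mod 4 = 0
Known residues: [0, 1, 2]; need a permutation of 0..3, so missing residue r = 3
Need (1 + s) mod 4 = 3; smallest s = (3 - 1) mod 4 = 2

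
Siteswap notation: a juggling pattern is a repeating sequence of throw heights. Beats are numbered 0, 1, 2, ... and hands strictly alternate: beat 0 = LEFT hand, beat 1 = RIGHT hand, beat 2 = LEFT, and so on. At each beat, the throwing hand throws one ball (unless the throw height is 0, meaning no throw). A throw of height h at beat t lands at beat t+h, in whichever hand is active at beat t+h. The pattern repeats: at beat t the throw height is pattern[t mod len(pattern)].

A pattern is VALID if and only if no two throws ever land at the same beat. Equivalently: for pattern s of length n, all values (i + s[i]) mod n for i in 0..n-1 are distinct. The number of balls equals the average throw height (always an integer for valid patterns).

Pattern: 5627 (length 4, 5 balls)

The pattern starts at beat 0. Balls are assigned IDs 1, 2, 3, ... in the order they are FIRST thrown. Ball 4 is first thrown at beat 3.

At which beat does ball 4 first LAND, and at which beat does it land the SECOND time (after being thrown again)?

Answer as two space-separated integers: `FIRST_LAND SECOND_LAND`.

Beat 0 (L): throw ball1 h=5 -> lands@5:R; in-air after throw: [b1@5:R]
Beat 1 (R): throw ball2 h=6 -> lands@7:R; in-air after throw: [b1@5:R b2@7:R]
Beat 2 (L): throw ball3 h=2 -> lands@4:L; in-air after throw: [b3@4:L b1@5:R b2@7:R]
Beat 3 (R): throw ball4 h=7 -> lands@10:L; in-air after throw: [b3@4:L b1@5:R b2@7:R b4@10:L]
Beat 4 (L): throw ball3 h=5 -> lands@9:R; in-air after throw: [b1@5:R b2@7:R b3@9:R b4@10:L]
Beat 5 (R): throw ball1 h=6 -> lands@11:R; in-air after throw: [b2@7:R b3@9:R b4@10:L b1@11:R]
Beat 6 (L): throw ball5 h=2 -> lands@8:L; in-air after throw: [b2@7:R b5@8:L b3@9:R b4@10:L b1@11:R]
Beat 7 (R): throw ball2 h=7 -> lands@14:L; in-air after throw: [b5@8:L b3@9:R b4@10:L b1@11:R b2@14:L]
Beat 8 (L): throw ball5 h=5 -> lands@13:R; in-air after throw: [b3@9:R b4@10:L b1@11:R b5@13:R b2@14:L]
Beat 9 (R): throw ball3 h=6 -> lands@15:R; in-air after throw: [b4@10:L b1@11:R b5@13:R b2@14:L b3@15:R]
Beat 10 (L): throw ball4 h=2 -> lands@12:L; in-air after throw: [b1@11:R b4@12:L b5@13:R b2@14:L b3@15:R]
Beat 11 (R): throw ball1 h=7 -> lands@18:L; in-air after throw: [b4@12:L b5@13:R b2@14:L b3@15:R b1@18:L]
Beat 12 (L): throw ball4 h=5 -> lands@17:R; in-air after throw: [b5@13:R b2@14:L b3@15:R b4@17:R b1@18:L]
Ball 4: thrown@3 h=7 -> first land @10; rethrown@10 h=2 -> second land @12

Answer: 10 12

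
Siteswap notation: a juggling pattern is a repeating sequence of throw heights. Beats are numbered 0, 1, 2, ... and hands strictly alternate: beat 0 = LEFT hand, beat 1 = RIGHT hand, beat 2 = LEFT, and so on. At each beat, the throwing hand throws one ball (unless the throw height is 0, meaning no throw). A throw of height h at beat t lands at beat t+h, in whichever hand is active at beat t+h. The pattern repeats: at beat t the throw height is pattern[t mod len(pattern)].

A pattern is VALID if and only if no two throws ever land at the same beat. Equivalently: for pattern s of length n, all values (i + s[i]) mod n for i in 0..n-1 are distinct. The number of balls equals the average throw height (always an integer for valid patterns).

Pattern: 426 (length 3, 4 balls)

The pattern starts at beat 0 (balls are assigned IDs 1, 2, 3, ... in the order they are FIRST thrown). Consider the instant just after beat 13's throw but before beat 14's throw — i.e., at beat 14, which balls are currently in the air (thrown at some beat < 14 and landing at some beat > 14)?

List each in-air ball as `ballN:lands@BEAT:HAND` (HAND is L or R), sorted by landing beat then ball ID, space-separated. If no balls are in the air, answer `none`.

Beat 0 (L): throw ball1 h=4 -> lands@4:L; in-air after throw: [b1@4:L]
Beat 1 (R): throw ball2 h=2 -> lands@3:R; in-air after throw: [b2@3:R b1@4:L]
Beat 2 (L): throw ball3 h=6 -> lands@8:L; in-air after throw: [b2@3:R b1@4:L b3@8:L]
Beat 3 (R): throw ball2 h=4 -> lands@7:R; in-air after throw: [b1@4:L b2@7:R b3@8:L]
Beat 4 (L): throw ball1 h=2 -> lands@6:L; in-air after throw: [b1@6:L b2@7:R b3@8:L]
Beat 5 (R): throw ball4 h=6 -> lands@11:R; in-air after throw: [b1@6:L b2@7:R b3@8:L b4@11:R]
Beat 6 (L): throw ball1 h=4 -> lands@10:L; in-air after throw: [b2@7:R b3@8:L b1@10:L b4@11:R]
Beat 7 (R): throw ball2 h=2 -> lands@9:R; in-air after throw: [b3@8:L b2@9:R b1@10:L b4@11:R]
Beat 8 (L): throw ball3 h=6 -> lands@14:L; in-air after throw: [b2@9:R b1@10:L b4@11:R b3@14:L]
Beat 9 (R): throw ball2 h=4 -> lands@13:R; in-air after throw: [b1@10:L b4@11:R b2@13:R b3@14:L]
Beat 10 (L): throw ball1 h=2 -> lands@12:L; in-air after throw: [b4@11:R b1@12:L b2@13:R b3@14:L]
Beat 11 (R): throw ball4 h=6 -> lands@17:R; in-air after throw: [b1@12:L b2@13:R b3@14:L b4@17:R]
Beat 12 (L): throw ball1 h=4 -> lands@16:L; in-air after throw: [b2@13:R b3@14:L b1@16:L b4@17:R]
Beat 13 (R): throw ball2 h=2 -> lands@15:R; in-air after throw: [b3@14:L b2@15:R b1@16:L b4@17:R]
Beat 14 (L): throw ball3 h=6 -> lands@20:L; in-air after throw: [b2@15:R b1@16:L b4@17:R b3@20:L]

Answer: ball2:lands@15:R ball1:lands@16:L ball4:lands@17:R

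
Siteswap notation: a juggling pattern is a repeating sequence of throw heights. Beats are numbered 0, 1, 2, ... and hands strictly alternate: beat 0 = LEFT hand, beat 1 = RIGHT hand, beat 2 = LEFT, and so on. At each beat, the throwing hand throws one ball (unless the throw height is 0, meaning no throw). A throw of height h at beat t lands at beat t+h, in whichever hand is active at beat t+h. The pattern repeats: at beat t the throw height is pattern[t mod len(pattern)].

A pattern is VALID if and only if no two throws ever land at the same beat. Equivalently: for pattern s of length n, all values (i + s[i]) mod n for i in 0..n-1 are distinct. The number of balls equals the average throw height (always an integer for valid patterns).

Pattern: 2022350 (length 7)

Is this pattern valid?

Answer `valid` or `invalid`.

i=0: (i + s[i]) mod n = (0 + 2) mod 7 = 2
i=1: (i + s[i]) mod n = (1 + 0) mod 7 = 1
i=2: (i + s[i]) mod n = (2 + 2) mod 7 = 4
i=3: (i + s[i]) mod n = (3 + 2) mod 7 = 5
i=4: (i + s[i]) mod n = (4 + 3) mod 7 = 0
i=5: (i + s[i]) mod n = (5 + 5) mod 7 = 3
i=6: (i + s[i]) mod n = (6 + 0) mod 7 = 6
Residues: [2, 1, 4, 5, 0, 3, 6], distinct: True

Answer: valid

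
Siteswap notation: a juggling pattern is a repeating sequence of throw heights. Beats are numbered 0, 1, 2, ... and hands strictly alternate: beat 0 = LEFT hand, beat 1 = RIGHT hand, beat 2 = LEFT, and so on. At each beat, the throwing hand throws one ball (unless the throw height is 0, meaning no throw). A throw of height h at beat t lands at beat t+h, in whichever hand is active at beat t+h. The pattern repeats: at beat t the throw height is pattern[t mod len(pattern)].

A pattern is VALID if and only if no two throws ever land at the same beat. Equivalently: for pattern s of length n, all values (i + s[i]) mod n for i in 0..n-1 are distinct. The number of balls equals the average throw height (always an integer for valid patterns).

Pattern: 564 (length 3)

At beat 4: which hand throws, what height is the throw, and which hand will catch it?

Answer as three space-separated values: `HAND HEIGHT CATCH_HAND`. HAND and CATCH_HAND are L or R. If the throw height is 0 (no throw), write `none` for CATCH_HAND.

Beat 4: 4 mod 2 = 0, so hand = L
Throw height = pattern[4 mod 3] = pattern[1] = 6
Lands at beat 4+6=10, 10 mod 2 = 0, so catch hand = L

Answer: L 6 L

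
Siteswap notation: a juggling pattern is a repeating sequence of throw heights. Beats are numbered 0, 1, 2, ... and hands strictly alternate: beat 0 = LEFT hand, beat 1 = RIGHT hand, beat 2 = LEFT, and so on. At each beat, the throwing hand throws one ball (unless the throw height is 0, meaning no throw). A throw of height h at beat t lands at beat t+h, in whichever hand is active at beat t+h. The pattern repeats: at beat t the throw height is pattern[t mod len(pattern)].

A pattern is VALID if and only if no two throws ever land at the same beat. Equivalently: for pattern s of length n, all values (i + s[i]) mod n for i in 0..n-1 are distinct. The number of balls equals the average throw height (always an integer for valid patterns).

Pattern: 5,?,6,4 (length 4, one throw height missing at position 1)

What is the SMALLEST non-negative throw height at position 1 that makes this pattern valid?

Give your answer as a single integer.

Answer: 1

Derivation:
i=0: (0 + 5) mod 4 = 1
i=1: s[i]=? (unknown)
i=2: (2 + 6) mod 4 = 0
i=3: (3 + 4) mod 4 = 3
Known residues: [0, 1, 3]; need a permutation of 0..3, so missing residue r = 2
Need (1 + s) mod 4 = 2; smallest s = (2 - 1) mod 4 = 1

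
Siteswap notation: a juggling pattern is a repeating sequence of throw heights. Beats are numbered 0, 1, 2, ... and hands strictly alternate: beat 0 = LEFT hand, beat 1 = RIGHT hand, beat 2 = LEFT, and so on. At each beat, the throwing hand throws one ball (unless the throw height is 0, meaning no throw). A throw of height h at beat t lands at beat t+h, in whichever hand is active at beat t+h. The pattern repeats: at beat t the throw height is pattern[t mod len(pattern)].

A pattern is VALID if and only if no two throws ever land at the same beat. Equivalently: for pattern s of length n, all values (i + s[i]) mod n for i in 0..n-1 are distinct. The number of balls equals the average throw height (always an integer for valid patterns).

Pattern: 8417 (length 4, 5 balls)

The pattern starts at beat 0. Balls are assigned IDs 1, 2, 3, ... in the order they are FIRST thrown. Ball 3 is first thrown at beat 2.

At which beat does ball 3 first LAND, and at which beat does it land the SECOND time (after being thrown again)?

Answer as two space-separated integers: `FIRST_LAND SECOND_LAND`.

Beat 0 (L): throw ball1 h=8 -> lands@8:L; in-air after throw: [b1@8:L]
Beat 1 (R): throw ball2 h=4 -> lands@5:R; in-air after throw: [b2@5:R b1@8:L]
Beat 2 (L): throw ball3 h=1 -> lands@3:R; in-air after throw: [b3@3:R b2@5:R b1@8:L]
Beat 3 (R): throw ball3 h=7 -> lands@10:L; in-air after throw: [b2@5:R b1@8:L b3@10:L]
Beat 4 (L): throw ball4 h=8 -> lands@12:L; in-air after throw: [b2@5:R b1@8:L b3@10:L b4@12:L]
Beat 5 (R): throw ball2 h=4 -> lands@9:R; in-air after throw: [b1@8:L b2@9:R b3@10:L b4@12:L]
Beat 6 (L): throw ball5 h=1 -> lands@7:R; in-air after throw: [b5@7:R b1@8:L b2@9:R b3@10:L b4@12:L]
Beat 7 (R): throw ball5 h=7 -> lands@14:L; in-air after throw: [b1@8:L b2@9:R b3@10:L b4@12:L b5@14:L]
Beat 8 (L): throw ball1 h=8 -> lands@16:L; in-air after throw: [b2@9:R b3@10:L b4@12:L b5@14:L b1@16:L]
Beat 9 (R): throw ball2 h=4 -> lands@13:R; in-air after throw: [b3@10:L b4@12:L b2@13:R b5@14:L b1@16:L]
Beat 10 (L): throw ball3 h=1 -> lands@11:R; in-air after throw: [b3@11:R b4@12:L b2@13:R b5@14:L b1@16:L]
Ball 3: thrown@2 h=1 -> first land @3; rethrown@3 h=7 -> second land @10

Answer: 3 10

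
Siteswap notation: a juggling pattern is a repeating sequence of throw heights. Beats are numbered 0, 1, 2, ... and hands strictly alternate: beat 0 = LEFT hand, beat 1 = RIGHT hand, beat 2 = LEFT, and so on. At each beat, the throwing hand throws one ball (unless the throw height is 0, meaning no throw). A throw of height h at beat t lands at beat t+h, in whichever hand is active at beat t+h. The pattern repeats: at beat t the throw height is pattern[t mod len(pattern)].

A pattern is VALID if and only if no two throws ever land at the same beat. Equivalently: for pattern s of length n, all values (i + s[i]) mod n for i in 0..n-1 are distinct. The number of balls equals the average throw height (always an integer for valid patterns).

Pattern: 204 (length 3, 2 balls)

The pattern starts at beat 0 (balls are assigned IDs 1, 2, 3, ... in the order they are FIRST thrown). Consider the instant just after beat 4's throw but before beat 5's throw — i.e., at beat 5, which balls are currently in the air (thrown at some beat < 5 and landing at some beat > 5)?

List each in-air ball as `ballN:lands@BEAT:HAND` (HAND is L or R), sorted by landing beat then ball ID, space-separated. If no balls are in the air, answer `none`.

Beat 0 (L): throw ball1 h=2 -> lands@2:L; in-air after throw: [b1@2:L]
Beat 2 (L): throw ball1 h=4 -> lands@6:L; in-air after throw: [b1@6:L]
Beat 3 (R): throw ball2 h=2 -> lands@5:R; in-air after throw: [b2@5:R b1@6:L]
Beat 5 (R): throw ball2 h=4 -> lands@9:R; in-air after throw: [b1@6:L b2@9:R]

Answer: ball1:lands@6:L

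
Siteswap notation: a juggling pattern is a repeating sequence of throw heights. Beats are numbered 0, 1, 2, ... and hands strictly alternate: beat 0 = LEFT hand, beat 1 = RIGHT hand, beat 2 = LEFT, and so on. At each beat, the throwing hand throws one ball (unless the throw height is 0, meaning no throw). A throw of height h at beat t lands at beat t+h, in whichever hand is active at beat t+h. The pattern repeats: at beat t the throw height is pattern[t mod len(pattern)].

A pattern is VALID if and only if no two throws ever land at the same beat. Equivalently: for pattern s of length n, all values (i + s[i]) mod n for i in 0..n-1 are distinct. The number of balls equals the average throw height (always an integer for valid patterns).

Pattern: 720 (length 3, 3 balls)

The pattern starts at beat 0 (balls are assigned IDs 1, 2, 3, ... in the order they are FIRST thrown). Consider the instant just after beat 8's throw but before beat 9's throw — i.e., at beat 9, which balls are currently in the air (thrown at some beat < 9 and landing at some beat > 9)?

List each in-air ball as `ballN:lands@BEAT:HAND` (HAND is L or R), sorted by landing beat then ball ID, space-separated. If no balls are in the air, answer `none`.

Answer: ball2:lands@10:L ball3:lands@13:R

Derivation:
Beat 0 (L): throw ball1 h=7 -> lands@7:R; in-air after throw: [b1@7:R]
Beat 1 (R): throw ball2 h=2 -> lands@3:R; in-air after throw: [b2@3:R b1@7:R]
Beat 3 (R): throw ball2 h=7 -> lands@10:L; in-air after throw: [b1@7:R b2@10:L]
Beat 4 (L): throw ball3 h=2 -> lands@6:L; in-air after throw: [b3@6:L b1@7:R b2@10:L]
Beat 6 (L): throw ball3 h=7 -> lands@13:R; in-air after throw: [b1@7:R b2@10:L b3@13:R]
Beat 7 (R): throw ball1 h=2 -> lands@9:R; in-air after throw: [b1@9:R b2@10:L b3@13:R]
Beat 9 (R): throw ball1 h=7 -> lands@16:L; in-air after throw: [b2@10:L b3@13:R b1@16:L]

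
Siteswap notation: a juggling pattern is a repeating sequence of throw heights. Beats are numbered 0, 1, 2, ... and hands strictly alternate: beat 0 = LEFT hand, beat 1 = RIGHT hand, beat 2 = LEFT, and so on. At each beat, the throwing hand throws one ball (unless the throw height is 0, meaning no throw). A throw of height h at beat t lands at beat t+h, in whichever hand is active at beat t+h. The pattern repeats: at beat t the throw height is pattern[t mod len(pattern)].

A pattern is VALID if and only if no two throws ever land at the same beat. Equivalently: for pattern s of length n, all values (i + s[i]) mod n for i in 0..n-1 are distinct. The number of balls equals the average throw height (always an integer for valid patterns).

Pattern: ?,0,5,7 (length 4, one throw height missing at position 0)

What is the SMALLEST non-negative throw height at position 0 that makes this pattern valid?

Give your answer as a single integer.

i=0: s[i]=? (unknown)
i=1: (1 + 0) mod 4 = 1
i=2: (2 + 5) mod 4 = 3
i=3: (3 + 7) mod 4 = 2
Known residues: [1, 2, 3]; need a permutation of 0..3, so missing residue r = 0
Need (0 + s) mod 4 = 0; smallest s = (0 - 0) mod 4 = 0

Answer: 0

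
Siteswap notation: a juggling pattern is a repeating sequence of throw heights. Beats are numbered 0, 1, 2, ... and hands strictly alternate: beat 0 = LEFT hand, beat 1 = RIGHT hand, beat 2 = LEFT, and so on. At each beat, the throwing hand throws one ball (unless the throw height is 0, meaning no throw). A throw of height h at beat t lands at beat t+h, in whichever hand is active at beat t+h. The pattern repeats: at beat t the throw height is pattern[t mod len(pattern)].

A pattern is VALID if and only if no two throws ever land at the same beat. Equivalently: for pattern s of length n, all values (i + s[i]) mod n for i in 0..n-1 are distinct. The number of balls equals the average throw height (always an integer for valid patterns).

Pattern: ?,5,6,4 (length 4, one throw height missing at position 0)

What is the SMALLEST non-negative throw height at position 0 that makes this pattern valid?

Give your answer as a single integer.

Answer: 1

Derivation:
i=0: s[i]=? (unknown)
i=1: (1 + 5) mod 4 = 2
i=2: (2 + 6) mod 4 = 0
i=3: (3 + 4) mod 4 = 3
Known residues: [0, 2, 3]; need a permutation of 0..3, so missing residue r = 1
Need (0 + s) mod 4 = 1; smallest s = (1 - 0) mod 4 = 1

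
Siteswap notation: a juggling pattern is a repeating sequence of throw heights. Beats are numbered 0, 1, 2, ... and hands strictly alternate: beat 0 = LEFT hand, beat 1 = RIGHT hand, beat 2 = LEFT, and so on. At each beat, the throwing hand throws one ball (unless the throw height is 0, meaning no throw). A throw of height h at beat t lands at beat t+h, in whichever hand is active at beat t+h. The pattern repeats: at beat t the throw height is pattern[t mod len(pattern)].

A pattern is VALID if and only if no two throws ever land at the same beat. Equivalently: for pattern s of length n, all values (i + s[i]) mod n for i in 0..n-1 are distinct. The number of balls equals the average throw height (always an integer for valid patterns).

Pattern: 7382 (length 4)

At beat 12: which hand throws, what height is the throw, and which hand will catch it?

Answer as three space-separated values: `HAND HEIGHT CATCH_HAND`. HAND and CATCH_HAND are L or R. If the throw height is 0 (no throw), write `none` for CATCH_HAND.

Beat 12: 12 mod 2 = 0, so hand = L
Throw height = pattern[12 mod 4] = pattern[0] = 7
Lands at beat 12+7=19, 19 mod 2 = 1, so catch hand = R

Answer: L 7 R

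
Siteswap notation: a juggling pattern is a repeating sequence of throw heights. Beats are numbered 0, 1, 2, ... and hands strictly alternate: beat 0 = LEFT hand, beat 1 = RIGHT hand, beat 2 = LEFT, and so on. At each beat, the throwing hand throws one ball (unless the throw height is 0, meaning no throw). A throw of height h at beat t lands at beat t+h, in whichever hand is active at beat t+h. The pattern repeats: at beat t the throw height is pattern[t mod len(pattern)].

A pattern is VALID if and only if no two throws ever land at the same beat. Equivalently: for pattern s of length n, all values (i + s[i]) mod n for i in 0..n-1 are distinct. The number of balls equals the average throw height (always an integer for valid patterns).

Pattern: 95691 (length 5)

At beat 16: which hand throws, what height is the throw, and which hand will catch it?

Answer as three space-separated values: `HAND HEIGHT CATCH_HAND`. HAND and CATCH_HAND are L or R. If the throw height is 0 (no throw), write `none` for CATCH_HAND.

Beat 16: 16 mod 2 = 0, so hand = L
Throw height = pattern[16 mod 5] = pattern[1] = 5
Lands at beat 16+5=21, 21 mod 2 = 1, so catch hand = R

Answer: L 5 R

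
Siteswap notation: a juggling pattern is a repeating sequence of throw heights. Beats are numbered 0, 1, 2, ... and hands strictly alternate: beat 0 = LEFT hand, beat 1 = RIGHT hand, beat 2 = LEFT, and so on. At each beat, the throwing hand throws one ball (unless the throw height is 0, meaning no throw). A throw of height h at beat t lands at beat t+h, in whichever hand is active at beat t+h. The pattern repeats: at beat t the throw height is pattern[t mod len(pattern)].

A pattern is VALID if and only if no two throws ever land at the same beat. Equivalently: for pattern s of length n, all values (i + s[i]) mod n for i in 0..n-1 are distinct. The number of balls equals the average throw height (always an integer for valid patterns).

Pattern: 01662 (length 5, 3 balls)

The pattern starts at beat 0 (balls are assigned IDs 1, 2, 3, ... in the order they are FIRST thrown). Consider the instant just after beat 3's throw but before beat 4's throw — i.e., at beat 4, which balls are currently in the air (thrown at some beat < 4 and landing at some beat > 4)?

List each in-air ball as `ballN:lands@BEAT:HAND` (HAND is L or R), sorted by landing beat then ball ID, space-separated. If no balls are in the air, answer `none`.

Beat 1 (R): throw ball1 h=1 -> lands@2:L; in-air after throw: [b1@2:L]
Beat 2 (L): throw ball1 h=6 -> lands@8:L; in-air after throw: [b1@8:L]
Beat 3 (R): throw ball2 h=6 -> lands@9:R; in-air after throw: [b1@8:L b2@9:R]
Beat 4 (L): throw ball3 h=2 -> lands@6:L; in-air after throw: [b3@6:L b1@8:L b2@9:R]

Answer: ball1:lands@8:L ball2:lands@9:R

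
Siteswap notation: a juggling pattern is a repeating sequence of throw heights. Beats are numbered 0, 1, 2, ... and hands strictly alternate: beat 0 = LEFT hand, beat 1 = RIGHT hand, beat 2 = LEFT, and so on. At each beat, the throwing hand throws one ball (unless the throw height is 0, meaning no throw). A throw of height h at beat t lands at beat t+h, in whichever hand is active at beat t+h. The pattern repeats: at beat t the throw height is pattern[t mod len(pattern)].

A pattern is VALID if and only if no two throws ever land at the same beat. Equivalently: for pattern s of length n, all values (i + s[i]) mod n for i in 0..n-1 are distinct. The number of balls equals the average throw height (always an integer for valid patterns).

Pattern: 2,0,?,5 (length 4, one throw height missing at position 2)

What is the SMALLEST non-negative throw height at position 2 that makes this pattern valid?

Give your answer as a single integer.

i=0: (0 + 2) mod 4 = 2
i=1: (1 + 0) mod 4 = 1
i=2: s[i]=? (unknown)
i=3: (3 + 5) mod 4 = 0
Known residues: [0, 1, 2]; need a permutation of 0..3, so missing residue r = 3
Need (2 + s) mod 4 = 3; smallest s = (3 - 2) mod 4 = 1

Answer: 1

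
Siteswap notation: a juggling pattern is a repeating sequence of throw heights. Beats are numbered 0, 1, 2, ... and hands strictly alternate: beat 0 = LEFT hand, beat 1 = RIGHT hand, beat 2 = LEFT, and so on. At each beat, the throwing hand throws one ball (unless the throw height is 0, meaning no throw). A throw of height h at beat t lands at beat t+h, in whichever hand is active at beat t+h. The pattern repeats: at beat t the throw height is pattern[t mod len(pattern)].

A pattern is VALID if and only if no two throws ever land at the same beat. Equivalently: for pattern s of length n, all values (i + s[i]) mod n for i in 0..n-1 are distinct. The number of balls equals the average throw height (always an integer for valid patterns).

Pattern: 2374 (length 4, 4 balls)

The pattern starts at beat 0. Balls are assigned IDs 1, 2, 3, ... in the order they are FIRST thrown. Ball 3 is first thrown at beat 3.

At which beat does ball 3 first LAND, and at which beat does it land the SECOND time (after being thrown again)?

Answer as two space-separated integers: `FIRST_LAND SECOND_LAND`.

Beat 0 (L): throw ball1 h=2 -> lands@2:L; in-air after throw: [b1@2:L]
Beat 1 (R): throw ball2 h=3 -> lands@4:L; in-air after throw: [b1@2:L b2@4:L]
Beat 2 (L): throw ball1 h=7 -> lands@9:R; in-air after throw: [b2@4:L b1@9:R]
Beat 3 (R): throw ball3 h=4 -> lands@7:R; in-air after throw: [b2@4:L b3@7:R b1@9:R]
Beat 4 (L): throw ball2 h=2 -> lands@6:L; in-air after throw: [b2@6:L b3@7:R b1@9:R]
Beat 5 (R): throw ball4 h=3 -> lands@8:L; in-air after throw: [b2@6:L b3@7:R b4@8:L b1@9:R]
Beat 6 (L): throw ball2 h=7 -> lands@13:R; in-air after throw: [b3@7:R b4@8:L b1@9:R b2@13:R]
Beat 7 (R): throw ball3 h=4 -> lands@11:R; in-air after throw: [b4@8:L b1@9:R b3@11:R b2@13:R]
Beat 8 (L): throw ball4 h=2 -> lands@10:L; in-air after throw: [b1@9:R b4@10:L b3@11:R b2@13:R]
Beat 9 (R): throw ball1 h=3 -> lands@12:L; in-air after throw: [b4@10:L b3@11:R b1@12:L b2@13:R]
Beat 10 (L): throw ball4 h=7 -> lands@17:R; in-air after throw: [b3@11:R b1@12:L b2@13:R b4@17:R]
Beat 11 (R): throw ball3 h=4 -> lands@15:R; in-air after throw: [b1@12:L b2@13:R b3@15:R b4@17:R]
Ball 3: thrown@3 h=4 -> first land @7; rethrown@7 h=4 -> second land @11

Answer: 7 11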